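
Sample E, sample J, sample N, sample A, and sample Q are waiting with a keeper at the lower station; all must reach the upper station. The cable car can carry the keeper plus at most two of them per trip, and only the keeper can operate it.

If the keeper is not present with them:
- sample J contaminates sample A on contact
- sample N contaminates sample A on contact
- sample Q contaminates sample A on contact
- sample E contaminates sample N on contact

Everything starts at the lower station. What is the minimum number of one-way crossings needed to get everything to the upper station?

Counting alone: the keeper can take at most 2 across per trip to the upper station, so moving all 5 needs at least 3 loaded trips out, with a return between consecutive ones — at least 5 crossings.
The plan below uses exactly 5 crossings, so it is optimal:
1. Keeper goes to the upper station with sample A and sample E.  [the lower station: sample J, sample N, sample Q | the upper station: sample A, sample E]
2. Keeper goes back to the lower station alone.  [the lower station: sample J, sample N, sample Q | the upper station: sample A, sample E]
3. Keeper goes to the upper station with sample J and sample Q.  [the lower station: sample N | the upper station: sample A, sample E, sample J, sample Q]
4. Keeper goes back to the lower station with sample A.  [the lower station: sample A, sample N | the upper station: sample E, sample J, sample Q]
5. Keeper goes to the upper station with sample A and sample N.  [the lower station: — | the upper station: sample A, sample E, sample J, sample N, sample Q]

5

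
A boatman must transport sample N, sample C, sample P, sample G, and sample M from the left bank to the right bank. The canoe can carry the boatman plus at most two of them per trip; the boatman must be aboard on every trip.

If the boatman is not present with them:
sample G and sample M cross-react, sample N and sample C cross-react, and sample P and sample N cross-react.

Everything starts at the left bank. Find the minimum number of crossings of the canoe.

Counting alone: the boatman can take at most 2 across per trip to the right bank, so moving all 5 needs at least 3 loaded trips out, with a return between consecutive ones — at least 5 crossings.
The plan below uses exactly 5 crossings, so it is optimal:
1. Boatman goes to the right bank with sample G and sample N.  [the left bank: sample C, sample M, sample P | the right bank: sample G, sample N]
2. Boatman goes back to the left bank alone.  [the left bank: sample C, sample M, sample P | the right bank: sample G, sample N]
3. Boatman goes to the right bank with sample C and sample P.  [the left bank: sample M | the right bank: sample C, sample G, sample N, sample P]
4. Boatman goes back to the left bank with sample N.  [the left bank: sample M, sample N | the right bank: sample C, sample G, sample P]
5. Boatman goes to the right bank with sample M and sample N.  [the left bank: — | the right bank: sample C, sample G, sample M, sample N, sample P]

5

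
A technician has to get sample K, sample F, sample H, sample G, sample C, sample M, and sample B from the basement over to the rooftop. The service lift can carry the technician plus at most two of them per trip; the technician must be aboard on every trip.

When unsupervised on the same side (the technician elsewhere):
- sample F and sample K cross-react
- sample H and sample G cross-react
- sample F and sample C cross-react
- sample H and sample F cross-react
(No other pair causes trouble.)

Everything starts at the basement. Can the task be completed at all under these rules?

1. Technician goes to the rooftop with sample F and sample H.  [the basement: sample B, sample C, sample G, sample K, sample M | the rooftop: sample F, sample H]
2. Technician goes back to the basement with sample F.  [the basement: sample B, sample C, sample F, sample G, sample K, sample M | the rooftop: sample H]
3. Technician goes to the rooftop with sample C and sample K.  [the basement: sample B, sample F, sample G, sample M | the rooftop: sample C, sample H, sample K]
4. Technician goes back to the basement alone.  [the basement: sample B, sample F, sample G, sample M | the rooftop: sample C, sample H, sample K]
5. Technician goes to the rooftop with sample B and sample M.  [the basement: sample F, sample G | the rooftop: sample B, sample C, sample H, sample K, sample M]
6. Technician goes back to the basement alone.  [the basement: sample F, sample G | the rooftop: sample B, sample C, sample H, sample K, sample M]
7. Technician goes to the rooftop with sample F and sample G.  [the basement: — | the rooftop: sample B, sample C, sample F, sample G, sample H, sample K, sample M]

Yes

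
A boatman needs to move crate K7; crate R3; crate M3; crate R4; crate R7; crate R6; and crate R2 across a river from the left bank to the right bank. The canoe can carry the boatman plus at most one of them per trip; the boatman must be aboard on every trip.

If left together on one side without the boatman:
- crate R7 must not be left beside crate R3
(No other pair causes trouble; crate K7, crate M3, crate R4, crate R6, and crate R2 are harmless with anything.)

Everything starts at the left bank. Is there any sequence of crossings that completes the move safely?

Yes

1. Boatman goes to the right bank with crate R3.  [the left bank: crate K7, crate M3, crate R2, crate R4, crate R6, crate R7 | the right bank: crate R3]
2. Boatman goes back to the left bank alone.  [the left bank: crate K7, crate M3, crate R2, crate R4, crate R6, crate R7 | the right bank: crate R3]
3. Boatman goes to the right bank with crate K7.  [the left bank: crate M3, crate R2, crate R4, crate R6, crate R7 | the right bank: crate K7, crate R3]
4. Boatman goes back to the left bank alone.  [the left bank: crate M3, crate R2, crate R4, crate R6, crate R7 | the right bank: crate K7, crate R3]
5. Boatman goes to the right bank with crate M3.  [the left bank: crate R2, crate R4, crate R6, crate R7 | the right bank: crate K7, crate M3, crate R3]
6. Boatman goes back to the left bank alone.  [the left bank: crate R2, crate R4, crate R6, crate R7 | the right bank: crate K7, crate M3, crate R3]
7. Boatman goes to the right bank with crate R4.  [the left bank: crate R2, crate R6, crate R7 | the right bank: crate K7, crate M3, crate R3, crate R4]
8. Boatman goes back to the left bank alone.  [the left bank: crate R2, crate R6, crate R7 | the right bank: crate K7, crate M3, crate R3, crate R4]
9. Boatman goes to the right bank with crate R6.  [the left bank: crate R2, crate R7 | the right bank: crate K7, crate M3, crate R3, crate R4, crate R6]
10. Boatman goes back to the left bank alone.  [the left bank: crate R2, crate R7 | the right bank: crate K7, crate M3, crate R3, crate R4, crate R6]
11. Boatman goes to the right bank with crate R2.  [the left bank: crate R7 | the right bank: crate K7, crate M3, crate R2, crate R3, crate R4, crate R6]
12. Boatman goes back to the left bank alone.  [the left bank: crate R7 | the right bank: crate K7, crate M3, crate R2, crate R3, crate R4, crate R6]
13. Boatman goes to the right bank with crate R7.  [the left bank: — | the right bank: crate K7, crate M3, crate R2, crate R3, crate R4, crate R6, crate R7]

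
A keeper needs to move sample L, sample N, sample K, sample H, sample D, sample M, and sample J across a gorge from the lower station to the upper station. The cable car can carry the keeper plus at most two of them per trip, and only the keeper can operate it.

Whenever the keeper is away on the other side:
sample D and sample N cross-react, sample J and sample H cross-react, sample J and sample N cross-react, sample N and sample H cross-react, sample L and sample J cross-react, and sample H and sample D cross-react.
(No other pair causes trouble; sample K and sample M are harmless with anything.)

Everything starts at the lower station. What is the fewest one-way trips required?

impossible

Whatever the first load, the items left behind include a forbidden pair without the keeper. No opening move is safe, so no plan exists.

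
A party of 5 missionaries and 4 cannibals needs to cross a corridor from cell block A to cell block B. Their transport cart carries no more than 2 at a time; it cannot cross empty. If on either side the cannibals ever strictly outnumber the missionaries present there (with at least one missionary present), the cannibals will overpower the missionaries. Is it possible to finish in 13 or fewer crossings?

No

Counting alone: each trip to cell block B takes at most 2 across and each return brings at least 1 back, so after t trips out (and t−1 returns) at most 2t − (t−1) of the 9 are across; that first reaches 9 at t = 8, so at least 15 crossings are needed.
Since 13 < 15, 13 crossings cannot be enough. (The shortest complete plan in fact takes 15:)
1. 2 cannibals → cell block B.  (cell block A: 5M 2C; cell block B: 0M 2C)
2. 1 cannibal ← cell block A.  (cell block A: 5M 3C; cell block B: 0M 1C)
3. 2 cannibals → cell block B.  (cell block A: 5M 1C; cell block B: 0M 3C)
4. 1 cannibal ← cell block A.  (cell block A: 5M 2C; cell block B: 0M 2C)
5. 2 missionaries → cell block B.  (cell block A: 3M 2C; cell block B: 2M 2C)
6. 1 cannibal ← cell block A.  (cell block A: 3M 3C; cell block B: 2M 1C)
7. 1 missionary and 1 cannibal → cell block B.  (cell block A: 2M 2C; cell block B: 3M 2C)
8. 1 missionary ← cell block A.  (cell block A: 3M 2C; cell block B: 2M 2C)
9. 1 missionary and 1 cannibal → cell block B.  (cell block A: 2M 1C; cell block B: 3M 3C)
10. 1 cannibal ← cell block A.  (cell block A: 2M 2C; cell block B: 3M 2C)
11. 1 missionary and 1 cannibal → cell block B.  (cell block A: 1M 1C; cell block B: 4M 3C)
12. 1 missionary ← cell block A.  (cell block A: 2M 1C; cell block B: 3M 3C)
13. 1 missionary and 1 cannibal → cell block B.  (cell block A: 1M 0C; cell block B: 4M 4C)
14. 1 cannibal ← cell block A.  (cell block A: 1M 1C; cell block B: 4M 3C)
15. 1 missionary and 1 cannibal → cell block B.  (cell block A: 0M 0C; cell block B: 5M 4C)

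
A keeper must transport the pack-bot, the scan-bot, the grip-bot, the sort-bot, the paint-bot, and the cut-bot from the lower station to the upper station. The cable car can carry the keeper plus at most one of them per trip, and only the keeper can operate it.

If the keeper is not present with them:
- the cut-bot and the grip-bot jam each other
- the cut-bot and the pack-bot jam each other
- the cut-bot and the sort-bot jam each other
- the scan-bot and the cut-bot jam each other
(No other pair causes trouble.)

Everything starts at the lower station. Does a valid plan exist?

Following every safe sequence of crossings from the start, the most of the 6 that can be at the upper station as the cable car arrives there on crossings 1, 3, 5 is 1, 2, 3 respectively; the best ever achieved is 3 of 6.
From crossing 7 on, no configuration arises that was not already reachable earlier: only 22 distinct safe configurations (who is on which side, and where the cable car is) can ever be reached, none of them has everyone across, and every continuation just revisits them. So no valid plan exists.

No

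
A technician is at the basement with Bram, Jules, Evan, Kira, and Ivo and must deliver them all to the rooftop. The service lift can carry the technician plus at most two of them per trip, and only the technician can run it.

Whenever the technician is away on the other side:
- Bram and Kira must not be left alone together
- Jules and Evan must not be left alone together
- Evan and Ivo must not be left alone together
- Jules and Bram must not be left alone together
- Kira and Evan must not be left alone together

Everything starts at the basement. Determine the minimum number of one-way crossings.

7

Counting alone: the technician can take at most 2 across per trip to the rooftop, so moving all 5 needs at least 3 loaded trips out, with a return between consecutive ones — at least 5 crossings.
The safety rule pushes this higher. Following every safe sequence of crossings, the most of the 5 that can be at the rooftop as the service lift arrives there on crossing 5 is 4 — never all 5.
So no plan with fewer than 7 crossings exists, and this one achieves 7:
1. Technician goes to the rooftop with Bram and Evan.
2. Technician goes back to the basement alone.
3. Technician goes to the rooftop with Jules.
4. Technician goes back to the basement with Bram and Evan.
5. Technician goes to the rooftop with Ivo and Kira.
6. Technician goes back to the basement alone.
7. Technician goes to the rooftop with Bram and Evan.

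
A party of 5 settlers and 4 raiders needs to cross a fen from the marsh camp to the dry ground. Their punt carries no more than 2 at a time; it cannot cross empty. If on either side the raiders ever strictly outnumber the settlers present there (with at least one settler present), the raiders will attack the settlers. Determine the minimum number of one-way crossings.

Counting alone: each trip to the dry ground takes at most 2 across and each return brings at least 1 back, so after t trips out (and t−1 returns) at most 2t − (t−1) of the 9 are across; that first reaches 9 at t = 8, so at least 15 crossings are needed.
The plan below uses exactly 15 crossings, so it is optimal:
1. 2 raiders → the dry ground.  (the marsh camp: 5S 2R; the dry ground: 0S 2R)
2. 1 raider ← the marsh camp.  (the marsh camp: 5S 3R; the dry ground: 0S 1R)
3. 2 raiders → the dry ground.  (the marsh camp: 5S 1R; the dry ground: 0S 3R)
4. 1 raider ← the marsh camp.  (the marsh camp: 5S 2R; the dry ground: 0S 2R)
5. 2 settlers → the dry ground.  (the marsh camp: 3S 2R; the dry ground: 2S 2R)
6. 1 raider ← the marsh camp.  (the marsh camp: 3S 3R; the dry ground: 2S 1R)
7. 1 settler and 1 raider → the dry ground.  (the marsh camp: 2S 2R; the dry ground: 3S 2R)
8. 1 settler ← the marsh camp.  (the marsh camp: 3S 2R; the dry ground: 2S 2R)
9. 1 settler and 1 raider → the dry ground.  (the marsh camp: 2S 1R; the dry ground: 3S 3R)
10. 1 raider ← the marsh camp.  (the marsh camp: 2S 2R; the dry ground: 3S 2R)
11. 1 settler and 1 raider → the dry ground.  (the marsh camp: 1S 1R; the dry ground: 4S 3R)
12. 1 settler ← the marsh camp.  (the marsh camp: 2S 1R; the dry ground: 3S 3R)
13. 1 settler and 1 raider → the dry ground.  (the marsh camp: 1S 0R; the dry ground: 4S 4R)
14. 1 raider ← the marsh camp.  (the marsh camp: 1S 1R; the dry ground: 4S 3R)
15. 1 settler and 1 raider → the dry ground.  (the marsh camp: 0S 0R; the dry ground: 5S 4R)

15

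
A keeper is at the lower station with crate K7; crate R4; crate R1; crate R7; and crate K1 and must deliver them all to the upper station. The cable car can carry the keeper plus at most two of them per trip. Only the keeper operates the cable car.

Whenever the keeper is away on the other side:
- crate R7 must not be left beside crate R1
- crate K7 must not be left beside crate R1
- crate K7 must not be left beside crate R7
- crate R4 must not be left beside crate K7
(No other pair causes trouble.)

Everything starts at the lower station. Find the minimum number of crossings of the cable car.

7

Counting alone: the keeper can take at most 2 across per trip to the upper station, so moving all 5 needs at least 3 loaded trips out, with a return between consecutive ones — at least 5 crossings.
The safety rule pushes this higher. Following every safe sequence of crossings, the most of the 5 that can be at the upper station as the cable car arrives there on crossing 5 is 4 — never all 5.
So no plan with fewer than 7 crossings exists, and this one achieves 7:
1. Keeper goes to the upper station with crate K7 and crate R1.
2. Keeper goes back to the lower station with crate K7.
3. Keeper goes to the upper station with crate K7 and crate R4.
4. Keeper goes back to the lower station with crate K7.
5. Keeper goes to the upper station with crate K1 and crate K7.
6. Keeper goes back to the lower station with crate K7.
7. Keeper goes to the upper station with crate K7 and crate R7.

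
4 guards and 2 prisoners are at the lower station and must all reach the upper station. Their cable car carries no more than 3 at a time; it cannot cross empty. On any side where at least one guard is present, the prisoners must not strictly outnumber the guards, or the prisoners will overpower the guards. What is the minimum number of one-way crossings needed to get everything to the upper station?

5

Counting alone: each trip to the upper station takes at most 3 across and each return brings at least 1 back, so after t trips out (and t−1 returns) at most 3t − (t−1) of the 6 are across; that first reaches 6 at t = 3, so at least 5 crossings are needed.
The plan below uses exactly 5 crossings, so it is optimal:
1. 2 prisoners → the upper station.  (the lower station: 4G 0P; the upper station: 0G 2P)
2. 1 prisoner ← the lower station.  (the lower station: 4G 1P; the upper station: 0G 1P)
3. 2 guards and 1 prisoner → the upper station.  (the lower station: 2G 0P; the upper station: 2G 2P)
4. 1 prisoner ← the lower station.  (the lower station: 2G 1P; the upper station: 2G 1P)
5. 2 guards and 1 prisoner → the upper station.  (the lower station: 0G 0P; the upper station: 4G 2P)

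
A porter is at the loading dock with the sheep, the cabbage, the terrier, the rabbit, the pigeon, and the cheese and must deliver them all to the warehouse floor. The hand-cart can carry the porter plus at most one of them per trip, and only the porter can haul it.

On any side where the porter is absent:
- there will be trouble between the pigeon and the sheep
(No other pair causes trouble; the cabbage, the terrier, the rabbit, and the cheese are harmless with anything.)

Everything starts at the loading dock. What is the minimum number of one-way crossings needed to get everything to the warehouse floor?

11

Counting alone: the porter can take at most 1 across per trip to the warehouse floor, so moving all 6 needs at least 6 loaded trips out, with a return between consecutive ones — at least 11 crossings.
The plan below uses exactly 11 crossings, so it is optimal:
1. Porter goes to the warehouse floor with the sheep.  [the loading dock: the cabbage, the cheese, the pigeon, the rabbit, the terrier | the warehouse floor: the sheep]
2. Porter goes back to the loading dock alone.  [the loading dock: the cabbage, the cheese, the pigeon, the rabbit, the terrier | the warehouse floor: the sheep]
3. Porter goes to the warehouse floor with the cabbage.  [the loading dock: the cheese, the pigeon, the rabbit, the terrier | the warehouse floor: the cabbage, the sheep]
4. Porter goes back to the loading dock alone.  [the loading dock: the cheese, the pigeon, the rabbit, the terrier | the warehouse floor: the cabbage, the sheep]
5. Porter goes to the warehouse floor with the terrier.  [the loading dock: the cheese, the pigeon, the rabbit | the warehouse floor: the cabbage, the sheep, the terrier]
6. Porter goes back to the loading dock alone.  [the loading dock: the cheese, the pigeon, the rabbit | the warehouse floor: the cabbage, the sheep, the terrier]
7. Porter goes to the warehouse floor with the rabbit.  [the loading dock: the cheese, the pigeon | the warehouse floor: the cabbage, the rabbit, the sheep, the terrier]
8. Porter goes back to the loading dock alone.  [the loading dock: the cheese, the pigeon | the warehouse floor: the cabbage, the rabbit, the sheep, the terrier]
9. Porter goes to the warehouse floor with the cheese.  [the loading dock: the pigeon | the warehouse floor: the cabbage, the cheese, the rabbit, the sheep, the terrier]
10. Porter goes back to the loading dock alone.  [the loading dock: the pigeon | the warehouse floor: the cabbage, the cheese, the rabbit, the sheep, the terrier]
11. Porter goes to the warehouse floor with the pigeon.  [the loading dock: — | the warehouse floor: the cabbage, the cheese, the pigeon, the rabbit, the sheep, the terrier]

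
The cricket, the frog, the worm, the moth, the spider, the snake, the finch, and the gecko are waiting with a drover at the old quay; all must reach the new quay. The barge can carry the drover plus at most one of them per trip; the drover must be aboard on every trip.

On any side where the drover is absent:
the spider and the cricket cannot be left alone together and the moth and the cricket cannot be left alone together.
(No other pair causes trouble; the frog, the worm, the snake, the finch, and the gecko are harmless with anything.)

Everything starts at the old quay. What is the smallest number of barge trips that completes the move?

17

Counting alone: the drover can take at most 1 across per trip to the new quay, so moving all 8 needs at least 8 loaded trips out, with a return between consecutive ones — at least 15 crossings.
The safety rule pushes this higher. Following every safe sequence of crossings, the most of the 8 that can be at the new quay as the barge arrives there on crossing 15 is 7 — never all 8.
So no plan with fewer than 17 crossings exists, and this one achieves 17:
1. Drover goes to the new quay with the cricket.  [the old quay: the finch, the frog, the gecko, the moth, the snake, the spider, the worm | the new quay: the cricket]
2. Drover goes back to the old quay alone.  [the old quay: the finch, the frog, the gecko, the moth, the snake, the spider, the worm | the new quay: the cricket]
3. Drover goes to the new quay with the frog.  [the old quay: the finch, the gecko, the moth, the snake, the spider, the worm | the new quay: the cricket, the frog]
4. Drover goes back to the old quay alone.  [the old quay: the finch, the gecko, the moth, the snake, the spider, the worm | the new quay: the cricket, the frog]
5. Drover goes to the new quay with the worm.  [the old quay: the finch, the gecko, the moth, the snake, the spider | the new quay: the cricket, the frog, the worm]
6. Drover goes back to the old quay alone.  [the old quay: the finch, the gecko, the moth, the snake, the spider | the new quay: the cricket, the frog, the worm]
7. Drover goes to the new quay with the moth.  [the old quay: the finch, the gecko, the snake, the spider | the new quay: the cricket, the frog, the moth, the worm]
8. Drover goes back to the old quay with the cricket.  [the old quay: the cricket, the finch, the gecko, the snake, the spider | the new quay: the frog, the moth, the worm]
9. Drover goes to the new quay with the spider.  [the old quay: the cricket, the finch, the gecko, the snake | the new quay: the frog, the moth, the spider, the worm]
10. Drover goes back to the old quay alone.  [the old quay: the cricket, the finch, the gecko, the snake | the new quay: the frog, the moth, the spider, the worm]
11. Drover goes to the new quay with the snake.  [the old quay: the cricket, the finch, the gecko | the new quay: the frog, the moth, the snake, the spider, the worm]
12. Drover goes back to the old quay alone.  [the old quay: the cricket, the finch, the gecko | the new quay: the frog, the moth, the snake, the spider, the worm]
13. Drover goes to the new quay with the finch.  [the old quay: the cricket, the gecko | the new quay: the finch, the frog, the moth, the snake, the spider, the worm]
14. Drover goes back to the old quay alone.  [the old quay: the cricket, the gecko | the new quay: the finch, the frog, the moth, the snake, the spider, the worm]
15. Drover goes to the new quay with the gecko.  [the old quay: the cricket | the new quay: the finch, the frog, the gecko, the moth, the snake, the spider, the worm]
16. Drover goes back to the old quay alone.  [the old quay: the cricket | the new quay: the finch, the frog, the gecko, the moth, the snake, the spider, the worm]
17. Drover goes to the new quay with the cricket.  [the old quay: — | the new quay: the cricket, the finch, the frog, the gecko, the moth, the snake, the spider, the worm]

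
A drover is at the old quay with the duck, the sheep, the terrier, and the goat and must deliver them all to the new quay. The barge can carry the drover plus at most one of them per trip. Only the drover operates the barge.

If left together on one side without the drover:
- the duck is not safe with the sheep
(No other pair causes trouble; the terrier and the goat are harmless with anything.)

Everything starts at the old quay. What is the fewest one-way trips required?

7

Counting alone: the drover can take at most 1 across per trip to the new quay, so moving all 4 needs at least 4 loaded trips out, with a return between consecutive ones — at least 7 crossings.
The plan below uses exactly 7 crossings, so it is optimal:
1. Drover goes to the new quay with the duck.  [the old quay: the goat, the sheep, the terrier | the new quay: the duck]
2. Drover goes back to the old quay alone.  [the old quay: the goat, the sheep, the terrier | the new quay: the duck]
3. Drover goes to the new quay with the terrier.  [the old quay: the goat, the sheep | the new quay: the duck, the terrier]
4. Drover goes back to the old quay alone.  [the old quay: the goat, the sheep | the new quay: the duck, the terrier]
5. Drover goes to the new quay with the goat.  [the old quay: the sheep | the new quay: the duck, the goat, the terrier]
6. Drover goes back to the old quay alone.  [the old quay: the sheep | the new quay: the duck, the goat, the terrier]
7. Drover goes to the new quay with the sheep.  [the old quay: — | the new quay: the duck, the goat, the sheep, the terrier]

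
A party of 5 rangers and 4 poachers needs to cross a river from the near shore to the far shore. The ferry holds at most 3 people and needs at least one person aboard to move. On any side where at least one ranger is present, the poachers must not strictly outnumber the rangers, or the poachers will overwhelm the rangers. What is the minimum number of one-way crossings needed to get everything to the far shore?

Counting alone: each trip to the far shore takes at most 3 across and each return brings at least 1 back, so after t trips out (and t−1 returns) at most 3t − (t−1) of the 9 are across; that first reaches 9 at t = 4, so at least 7 crossings are needed.
The plan below uses exactly 7 crossings, so it is optimal:
1. 3 poachers → the far shore.  (the near shore: 5R 1P; the far shore: 0R 3P)
2. 1 poacher ← the near shore.  (the near shore: 5R 2P; the far shore: 0R 2P)
3. 3 rangers → the far shore.  (the near shore: 2R 2P; the far shore: 3R 2P)
4. 1 ranger ← the near shore.  (the near shore: 3R 2P; the far shore: 2R 2P)
5. 2 rangers and 1 poacher → the far shore.  (the near shore: 1R 1P; the far shore: 4R 3P)
6. 1 ranger ← the near shore.  (the near shore: 2R 1P; the far shore: 3R 3P)
7. 2 rangers and 1 poacher → the far shore.  (the near shore: 0R 0P; the far shore: 5R 4P)

7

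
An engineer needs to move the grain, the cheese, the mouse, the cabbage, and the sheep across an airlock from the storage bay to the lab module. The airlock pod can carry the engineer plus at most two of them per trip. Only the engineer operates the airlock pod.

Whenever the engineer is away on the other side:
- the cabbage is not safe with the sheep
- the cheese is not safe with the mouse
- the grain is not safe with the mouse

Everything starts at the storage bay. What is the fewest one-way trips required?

5

Counting alone: the engineer can take at most 2 across per trip to the lab module, so moving all 5 needs at least 3 loaded trips out, with a return between consecutive ones — at least 5 crossings.
The plan below uses exactly 5 crossings, so it is optimal:
1. Engineer goes to the lab module with the cabbage and the mouse.  [the storage bay: the cheese, the grain, the sheep | the lab module: the cabbage, the mouse]
2. Engineer goes back to the storage bay alone.  [the storage bay: the cheese, the grain, the sheep | the lab module: the cabbage, the mouse]
3. Engineer goes to the lab module with the cheese and the grain.  [the storage bay: the sheep | the lab module: the cabbage, the cheese, the grain, the mouse]
4. Engineer goes back to the storage bay with the mouse.  [the storage bay: the mouse, the sheep | the lab module: the cabbage, the cheese, the grain]
5. Engineer goes to the lab module with the mouse and the sheep.  [the storage bay: — | the lab module: the cabbage, the cheese, the grain, the mouse, the sheep]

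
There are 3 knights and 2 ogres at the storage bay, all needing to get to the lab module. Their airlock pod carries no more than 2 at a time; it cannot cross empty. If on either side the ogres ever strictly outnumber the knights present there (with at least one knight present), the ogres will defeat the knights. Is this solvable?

1. 2 ogres → the lab module.  (the storage bay: 3K 0O; the lab module: 0K 2O)
2. 1 ogre ← the storage bay.  (the storage bay: 3K 1O; the lab module: 0K 1O)
3. 2 knights → the lab module.  (the storage bay: 1K 1O; the lab module: 2K 1O)
4. 1 knight ← the storage bay.  (the storage bay: 2K 1O; the lab module: 1K 1O)
5. 1 knight and 1 ogre → the lab module.  (the storage bay: 1K 0O; the lab module: 2K 2O)
6. 1 ogre ← the storage bay.  (the storage bay: 1K 1O; the lab module: 2K 1O)
7. 1 knight and 1 ogre → the lab module.  (the storage bay: 0K 0O; the lab module: 3K 2O)

Yes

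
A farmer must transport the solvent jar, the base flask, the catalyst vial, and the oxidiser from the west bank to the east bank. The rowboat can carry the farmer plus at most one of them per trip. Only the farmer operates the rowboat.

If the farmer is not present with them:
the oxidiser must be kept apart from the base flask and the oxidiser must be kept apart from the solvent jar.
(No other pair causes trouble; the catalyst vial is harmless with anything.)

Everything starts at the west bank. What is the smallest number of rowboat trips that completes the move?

Counting alone: the farmer can take at most 1 across per trip to the east bank, so moving all 4 needs at least 4 loaded trips out, with a return between consecutive ones — at least 7 crossings.
The safety rule pushes this higher. Following every safe sequence of crossings, the most of the 4 that can be at the east bank as the rowboat arrives there on crossing 7 is 3 — never all 4.
So no plan with fewer than 9 crossings exists, and this one achieves 9:
1. Farmer goes to the east bank with the oxidiser.
2. Farmer goes back to the west bank alone.
3. Farmer goes to the east bank with the solvent jar.
4. Farmer goes back to the west bank with the oxidiser.
5. Farmer goes to the east bank with the base flask.
6. Farmer goes back to the west bank alone.
7. Farmer goes to the east bank with the catalyst vial.
8. Farmer goes back to the west bank alone.
9. Farmer goes to the east bank with the oxidiser.

9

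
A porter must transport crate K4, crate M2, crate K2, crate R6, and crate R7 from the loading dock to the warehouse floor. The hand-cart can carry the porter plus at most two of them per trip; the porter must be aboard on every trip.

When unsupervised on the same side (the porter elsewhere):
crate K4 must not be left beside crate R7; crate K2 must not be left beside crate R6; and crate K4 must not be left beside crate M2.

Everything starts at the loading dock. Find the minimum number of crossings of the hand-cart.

Counting alone: the porter can take at most 2 across per trip to the warehouse floor, so moving all 5 needs at least 3 loaded trips out, with a return between consecutive ones — at least 5 crossings.
The plan below uses exactly 5 crossings, so it is optimal:
1. Porter goes to the warehouse floor with crate K2 and crate K4.
2. Porter goes back to the loading dock alone.
3. Porter goes to the warehouse floor with crate M2 and crate R7.
4. Porter goes back to the loading dock with crate K4.
5. Porter goes to the warehouse floor with crate K4 and crate R6.

5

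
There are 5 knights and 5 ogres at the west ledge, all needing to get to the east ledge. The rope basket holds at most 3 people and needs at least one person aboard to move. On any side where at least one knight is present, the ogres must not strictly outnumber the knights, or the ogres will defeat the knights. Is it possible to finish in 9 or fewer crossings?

Counting alone: each trip to the east ledge takes at most 3 across and each return brings at least 1 back, so after t trips out (and t−1 returns) at most 3t − (t−1) of the 10 are across; that first reaches 10 at t = 5, so at least 9 crossings are needed.
The safety rule pushes this higher. Following every safe sequence of crossings, the most of the 10 that can be at the east ledge as the rope basket arrives there on crossing 9 is 9 — never all 10.
So the move cannot be finished within 9 crossings. (The shortest complete plan takes 11:)
1. 2 ogres → the east ledge.  (the west ledge: 5K 3O; the east ledge: 0K 2O)
2. 1 ogre ← the west ledge.  (the west ledge: 5K 4O; the east ledge: 0K 1O)
3. 3 ogres → the east ledge.  (the west ledge: 5K 1O; the east ledge: 0K 4O)
4. 1 ogre ← the west ledge.  (the west ledge: 5K 2O; the east ledge: 0K 3O)
5. 3 knights → the east ledge.  (the west ledge: 2K 2O; the east ledge: 3K 3O)
6. 1 knight and 1 ogre ← the west ledge.  (the west ledge: 3K 3O; the east ledge: 2K 2O)
7. 3 knights → the east ledge.  (the west ledge: 0K 3O; the east ledge: 5K 2O)
8. 1 ogre ← the west ledge.  (the west ledge: 0K 4O; the east ledge: 5K 1O)
9. 2 ogres → the east ledge.  (the west ledge: 0K 2O; the east ledge: 5K 3O)
10. 1 ogre ← the west ledge.  (the west ledge: 0K 3O; the east ledge: 5K 2O)
11. 3 ogres → the east ledge.  (the west ledge: 0K 0O; the east ledge: 5K 5O)

No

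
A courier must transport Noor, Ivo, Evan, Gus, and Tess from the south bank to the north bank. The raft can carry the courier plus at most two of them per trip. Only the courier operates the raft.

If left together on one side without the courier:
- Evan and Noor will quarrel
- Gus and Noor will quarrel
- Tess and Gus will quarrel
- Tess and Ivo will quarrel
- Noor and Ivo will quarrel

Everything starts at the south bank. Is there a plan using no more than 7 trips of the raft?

Yes — this plan uses 7 crossings (≤ 7):
1. Courier goes to the north bank with Noor and Tess.
2. Courier goes back to the south bank alone.
3. Courier goes to the north bank with Ivo.
4. Courier goes back to the south bank with Noor and Tess.
5. Courier goes to the north bank with Evan and Gus.
6. Courier goes back to the south bank alone.
7. Courier goes to the north bank with Noor and Tess.

Yes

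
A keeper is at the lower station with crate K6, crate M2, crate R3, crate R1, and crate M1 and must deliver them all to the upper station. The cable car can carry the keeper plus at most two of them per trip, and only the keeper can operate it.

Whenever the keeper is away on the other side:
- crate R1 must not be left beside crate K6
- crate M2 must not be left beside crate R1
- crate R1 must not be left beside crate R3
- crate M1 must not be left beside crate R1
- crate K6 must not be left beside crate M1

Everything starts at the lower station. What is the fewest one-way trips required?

7

Counting alone: the keeper can take at most 2 across per trip to the upper station, so moving all 5 needs at least 3 loaded trips out, with a return between consecutive ones — at least 5 crossings.
The safety rule pushes this higher. Following every safe sequence of crossings, the most of the 5 that can be at the upper station as the cable car arrives there on crossing 5 is 4 — never all 5.
So no plan with fewer than 7 crossings exists, and this one achieves 7:
1. Keeper goes to the upper station with crate K6 and crate R1.
2. Keeper goes back to the lower station with crate K6.
3. Keeper goes to the upper station with crate K6 and crate M2.
4. Keeper goes back to the lower station with crate R1.
5. Keeper goes to the upper station with crate R1 and crate R3.
6. Keeper goes back to the lower station with crate R1.
7. Keeper goes to the upper station with crate M1 and crate R1.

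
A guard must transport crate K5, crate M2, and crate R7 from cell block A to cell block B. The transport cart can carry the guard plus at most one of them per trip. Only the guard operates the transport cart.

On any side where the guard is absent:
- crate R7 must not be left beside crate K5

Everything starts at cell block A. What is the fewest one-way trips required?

Counting alone: the guard can take at most 1 across per trip to cell block B, so moving all 3 needs at least 3 loaded trips out, with a return between consecutive ones — at least 5 crossings.
The plan below uses exactly 5 crossings, so it is optimal:
1. Guard goes to cell block B with crate K5.
2. Guard goes back to cell block A alone.
3. Guard goes to cell block B with crate M2.
4. Guard goes back to cell block A alone.
5. Guard goes to cell block B with crate R7.

5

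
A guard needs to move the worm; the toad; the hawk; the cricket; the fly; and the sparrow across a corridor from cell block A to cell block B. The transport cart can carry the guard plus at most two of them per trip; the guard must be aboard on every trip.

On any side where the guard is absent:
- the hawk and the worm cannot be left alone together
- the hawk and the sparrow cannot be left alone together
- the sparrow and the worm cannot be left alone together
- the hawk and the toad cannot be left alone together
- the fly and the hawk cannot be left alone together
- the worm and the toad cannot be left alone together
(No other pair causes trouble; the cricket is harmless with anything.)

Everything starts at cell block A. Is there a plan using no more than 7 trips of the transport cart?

No

Counting alone: the guard can take at most 2 across per trip to cell block B, so moving all 6 needs at least 3 loaded trips out, with a return between consecutive ones — at least 5 crossings.
The safety rule pushes this higher. Following every safe sequence of crossings, the most of the 6 that can be at cell block B as the transport cart arrives there on crossings 5, 7 is 4, 5 respectively — never all 6.
So the move cannot be finished within 7 crossings. (The shortest complete plan takes 9:)
1. Guard goes to cell block B with the hawk and the worm.
2. Guard goes back to cell block A with the worm.
3. Guard goes to cell block B with the cricket and the worm.
4. Guard goes back to cell block A with the worm.
5. Guard goes to cell block B with the fly and the worm.
6. Guard goes back to cell block A with the hawk.
7. Guard goes to cell block B with the sparrow and the toad.
8. Guard goes back to cell block A with the worm.
9. Guard goes to cell block B with the hawk and the worm.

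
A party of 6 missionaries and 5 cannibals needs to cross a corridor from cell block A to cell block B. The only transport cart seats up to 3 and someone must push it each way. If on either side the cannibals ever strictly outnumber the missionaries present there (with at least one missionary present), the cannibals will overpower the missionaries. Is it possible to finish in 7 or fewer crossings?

Counting alone: each trip to cell block B takes at most 3 across and each return brings at least 1 back, so after t trips out (and t−1 returns) at most 3t − (t−1) of the 11 are across; that first reaches 11 at t = 5, so at least 9 crossings are needed.
Since 7 < 9, 7 crossings cannot be enough. (The shortest complete plan in fact takes 9:)
1. 3 cannibals → cell block B.  (cell block A: 6M 2C; cell block B: 0M 3C)
2. 1 cannibal ← cell block A.  (cell block A: 6M 3C; cell block B: 0M 2C)
3. 3 missionaries → cell block B.  (cell block A: 3M 3C; cell block B: 3M 2C)
4. 1 missionary ← cell block A.  (cell block A: 4M 3C; cell block B: 2M 2C)
5. 2 missionaries and 1 cannibal → cell block B.  (cell block A: 2M 2C; cell block B: 4M 3C)
6. 1 missionary ← cell block A.  (cell block A: 3M 2C; cell block B: 3M 3C)
7. 2 missionaries and 1 cannibal → cell block B.  (cell block A: 1M 1C; cell block B: 5M 4C)
8. 1 missionary ← cell block A.  (cell block A: 2M 1C; cell block B: 4M 4C)
9. 2 missionaries and 1 cannibal → cell block B.  (cell block A: 0M 0C; cell block B: 6M 5C)

No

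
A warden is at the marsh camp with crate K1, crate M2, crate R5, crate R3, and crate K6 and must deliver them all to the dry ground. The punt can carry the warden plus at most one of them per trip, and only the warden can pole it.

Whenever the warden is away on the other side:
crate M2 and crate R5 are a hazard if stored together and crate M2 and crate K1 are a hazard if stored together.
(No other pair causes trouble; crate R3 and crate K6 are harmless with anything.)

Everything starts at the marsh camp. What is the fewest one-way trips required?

Counting alone: the warden can take at most 1 across per trip to the dry ground, so moving all 5 needs at least 5 loaded trips out, with a return between consecutive ones — at least 9 crossings.
The safety rule pushes this higher. Following every safe sequence of crossings, the most of the 5 that can be at the dry ground as the punt arrives there on crossing 9 is 4 — never all 5.
So no plan with fewer than 11 crossings exists, and this one achieves 11:
1. Warden goes to the dry ground with crate M2.
2. Warden goes back to the marsh camp alone.
3. Warden goes to the dry ground with crate K1.
4. Warden goes back to the marsh camp with crate M2.
5. Warden goes to the dry ground with crate R5.
6. Warden goes back to the marsh camp alone.
7. Warden goes to the dry ground with crate R3.
8. Warden goes back to the marsh camp alone.
9. Warden goes to the dry ground with crate K6.
10. Warden goes back to the marsh camp alone.
11. Warden goes to the dry ground with crate M2.

11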